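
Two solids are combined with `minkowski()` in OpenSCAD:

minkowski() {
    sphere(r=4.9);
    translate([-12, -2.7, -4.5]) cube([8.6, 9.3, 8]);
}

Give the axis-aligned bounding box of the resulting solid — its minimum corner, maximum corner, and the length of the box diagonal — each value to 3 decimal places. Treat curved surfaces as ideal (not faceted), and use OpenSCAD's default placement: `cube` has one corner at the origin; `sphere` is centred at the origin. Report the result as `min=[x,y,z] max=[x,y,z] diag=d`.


A = translate([-12, -2.7, -4.5]) cube([8.6, 9.3, 8]) → bbox [-12,-2.7,-4.5] .. [-3.4,6.6,3.5]
B = sphere(r=4.9) → bbox [-4.9,-4.9,-4.9] .. [4.9,4.9,4.9]
lo = A.lo+B.lo = [-12-4.9, -2.7-4.9, -4.5-4.9] = [-16.900,-7.600,-9.400]
hi = A.hi+B.hi = [-3.4+4.9, 6.6+4.9, 3.5+4.9] = [1.500,11.500,8.400]
diag = √(18.4²+19.1²+17.8²) = √1020.21 = 31.941

min=[-16.900,-7.600,-9.400] max=[1.500,11.500,8.400] diag=31.941


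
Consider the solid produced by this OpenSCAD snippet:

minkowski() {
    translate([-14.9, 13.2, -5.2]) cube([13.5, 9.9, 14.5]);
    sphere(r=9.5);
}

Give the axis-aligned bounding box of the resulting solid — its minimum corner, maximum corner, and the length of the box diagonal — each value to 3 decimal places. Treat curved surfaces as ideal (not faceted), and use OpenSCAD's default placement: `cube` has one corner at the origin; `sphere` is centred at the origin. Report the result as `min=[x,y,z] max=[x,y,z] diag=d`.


min=[-24.400,3.700,-14.700] max=[8.100,32.600,18.800] diag=54.897

A = translate([-14.9, 13.2, -5.2]) cube([13.5, 9.9, 14.5]) → bbox [-14.9,13.2,-5.2] .. [-1.4,23.1,9.3]
B = sphere(r=9.5) → bbox [-9.5,-9.5,-9.5] .. [9.5,9.5,9.5]
lo = A.lo+B.lo = [-14.9-9.5, 13.2-9.5, -5.2-9.5] = [-24.400,3.700,-14.700]
hi = A.hi+B.hi = [-1.4+9.5, 23.1+9.5, 9.3+9.5] = [8.100,32.600,18.800]
diag = √(32.5²+28.9²+33.5²) = √3013.71 = 54.897


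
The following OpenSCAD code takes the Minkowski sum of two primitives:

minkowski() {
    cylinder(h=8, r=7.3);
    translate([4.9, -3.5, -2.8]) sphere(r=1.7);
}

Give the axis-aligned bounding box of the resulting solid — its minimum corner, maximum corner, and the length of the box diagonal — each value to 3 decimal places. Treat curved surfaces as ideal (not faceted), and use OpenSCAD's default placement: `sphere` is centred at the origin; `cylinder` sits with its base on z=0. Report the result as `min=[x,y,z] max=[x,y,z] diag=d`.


A = translate([4.9, -3.5, -2.8]) sphere(r=1.7) → bbox [3.2,-5.2,-4.5] .. [6.6,-1.8,-1.1]
B = cylinder(h=8, r=7.3) → bbox [-7.3,-7.3,0] .. [7.3,7.3,8]
lo = A.lo+B.lo = [3.2-7.3, -5.2-7.3, -4.5+0] = [-4.100,-12.500,-4.500]
hi = A.hi+B.hi = [6.6+7.3, -1.8+7.3, -1.1+8] = [13.900,5.500,6.900]
diag = √(18²+18²+11.4²) = √777.96 = 27.892

min=[-4.100,-12.500,-4.500] max=[13.900,5.500,6.900] diag=27.892


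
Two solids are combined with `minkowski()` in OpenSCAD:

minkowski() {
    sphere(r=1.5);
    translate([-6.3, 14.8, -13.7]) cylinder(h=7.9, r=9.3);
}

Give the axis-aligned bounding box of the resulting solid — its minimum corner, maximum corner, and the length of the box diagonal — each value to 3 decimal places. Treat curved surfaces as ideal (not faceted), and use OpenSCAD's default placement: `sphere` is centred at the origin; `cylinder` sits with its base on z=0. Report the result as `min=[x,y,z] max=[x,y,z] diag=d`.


A = translate([-6.3, 14.8, -13.7]) cylinder(h=7.9, r=9.3) → bbox [-15.6,5.5,-13.7] .. [3,24.1,-5.8]
B = sphere(r=1.5) → bbox [-1.5,-1.5,-1.5] .. [1.5,1.5,1.5]
lo = A.lo+B.lo = [-15.6-1.5, 5.5-1.5, -13.7-1.5] = [-17.100,4.000,-15.200]
hi = A.hi+B.hi = [3+1.5, 24.1+1.5, -5.8+1.5] = [4.500,25.600,-4.300]
diag = √(21.6²+21.6²+10.9²) = √1051.93 = 32.433

min=[-17.100,4.000,-15.200] max=[4.500,25.600,-4.300] diag=32.433


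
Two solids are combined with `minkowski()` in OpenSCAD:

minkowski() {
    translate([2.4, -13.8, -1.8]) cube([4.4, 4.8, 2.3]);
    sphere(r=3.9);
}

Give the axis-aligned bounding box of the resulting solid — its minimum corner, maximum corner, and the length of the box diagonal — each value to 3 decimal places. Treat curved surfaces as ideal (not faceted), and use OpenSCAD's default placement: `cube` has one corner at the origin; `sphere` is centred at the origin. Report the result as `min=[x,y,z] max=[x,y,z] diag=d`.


min=[-1.500,-17.700,-5.700] max=[10.700,-5.100,4.400] diag=20.239

A = translate([2.4, -13.8, -1.8]) cube([4.4, 4.8, 2.3]) → bbox [2.4,-13.8,-1.8] .. [6.8,-9,0.5]
B = sphere(r=3.9) → bbox [-3.9,-3.9,-3.9] .. [3.9,3.9,3.9]
lo = A.lo+B.lo = [2.4-3.9, -13.8-3.9, -1.8-3.9] = [-1.500,-17.700,-5.700]
hi = A.hi+B.hi = [6.8+3.9, -9+3.9, 0.5+3.9] = [10.700,-5.100,4.400]
diag = √(12.2²+12.6²+10.1²) = √409.61 = 20.239


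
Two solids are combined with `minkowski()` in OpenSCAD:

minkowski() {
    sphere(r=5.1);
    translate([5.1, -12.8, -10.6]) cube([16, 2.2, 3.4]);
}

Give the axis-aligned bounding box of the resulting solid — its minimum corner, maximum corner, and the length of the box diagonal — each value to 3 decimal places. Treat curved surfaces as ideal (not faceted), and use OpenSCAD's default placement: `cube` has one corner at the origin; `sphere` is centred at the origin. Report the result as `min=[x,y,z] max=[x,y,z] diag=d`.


min=[0.000,-17.900,-15.700] max=[26.200,-5.500,-2.100] diag=32.018

A = translate([5.1, -12.8, -10.6]) cube([16, 2.2, 3.4]) → bbox [5.1,-12.8,-10.6] .. [21.1,-10.6,-7.2]
B = sphere(r=5.1) → bbox [-5.1,-5.1,-5.1] .. [5.1,5.1,5.1]
lo = A.lo+B.lo = [5.1-5.1, -12.8-5.1, -10.6-5.1] = [0.000,-17.900,-15.700]
hi = A.hi+B.hi = [21.1+5.1, -10.6+5.1, -7.2+5.1] = [26.200,-5.500,-2.100]
diag = √(26.2²+12.4²+13.6²) = √1025.16 = 32.018


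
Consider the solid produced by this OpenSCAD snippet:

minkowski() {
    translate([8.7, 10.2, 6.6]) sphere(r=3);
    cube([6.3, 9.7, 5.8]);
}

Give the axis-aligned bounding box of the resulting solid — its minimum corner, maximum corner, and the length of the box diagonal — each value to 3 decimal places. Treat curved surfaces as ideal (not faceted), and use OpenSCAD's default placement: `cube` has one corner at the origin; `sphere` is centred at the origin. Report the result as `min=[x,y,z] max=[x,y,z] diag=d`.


min=[5.700,7.200,3.600] max=[18.000,22.900,15.400] diag=23.174

A = translate([8.7, 10.2, 6.6]) sphere(r=3) → bbox [5.7,7.2,3.6] .. [11.7,13.2,9.6]
B = cube([6.3, 9.7, 5.8]) → bbox [0,0,0] .. [6.3,9.7,5.8]
lo = A.lo+B.lo = [5.7+0, 7.2+0, 3.6+0] = [5.700,7.200,3.600]
hi = A.hi+B.hi = [11.7+6.3, 13.2+9.7, 9.6+5.8] = [18.000,22.900,15.400]
diag = √(12.3²+15.7²+11.8²) = √537.02 = 23.174


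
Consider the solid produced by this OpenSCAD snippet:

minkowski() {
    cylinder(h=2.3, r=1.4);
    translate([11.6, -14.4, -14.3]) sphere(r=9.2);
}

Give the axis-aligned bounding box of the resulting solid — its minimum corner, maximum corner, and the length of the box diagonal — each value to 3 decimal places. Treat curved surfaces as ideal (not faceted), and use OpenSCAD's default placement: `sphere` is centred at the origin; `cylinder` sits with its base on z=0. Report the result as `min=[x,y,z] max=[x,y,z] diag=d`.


min=[1.000,-25.000,-23.500] max=[22.200,-3.800,-2.800] diag=36.433

A = translate([11.6, -14.4, -14.3]) sphere(r=9.2) → bbox [2.4,-23.6,-23.5] .. [20.8,-5.2,-5.1]
B = cylinder(h=2.3, r=1.4) → bbox [-1.4,-1.4,0] .. [1.4,1.4,2.3]
lo = A.lo+B.lo = [2.4-1.4, -23.6-1.4, -23.5+0] = [1.000,-25.000,-23.500]
hi = A.hi+B.hi = [20.8+1.4, -5.2+1.4, -5.1+2.3] = [22.200,-3.800,-2.800]
diag = √(21.2²+21.2²+20.7²) = √1327.37 = 36.433


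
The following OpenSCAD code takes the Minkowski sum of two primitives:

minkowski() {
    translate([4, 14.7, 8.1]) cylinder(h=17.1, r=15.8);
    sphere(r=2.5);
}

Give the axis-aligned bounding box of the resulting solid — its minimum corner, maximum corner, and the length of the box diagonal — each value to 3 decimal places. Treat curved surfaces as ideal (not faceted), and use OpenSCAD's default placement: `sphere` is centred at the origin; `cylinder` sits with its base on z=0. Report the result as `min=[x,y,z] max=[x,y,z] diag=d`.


min=[-14.300,-3.600,5.600] max=[22.300,33.000,27.700] diag=56.281

A = translate([4, 14.7, 8.1]) cylinder(h=17.1, r=15.8) → bbox [-11.8,-1.1,8.1] .. [19.8,30.5,25.2]
B = sphere(r=2.5) → bbox [-2.5,-2.5,-2.5] .. [2.5,2.5,2.5]
lo = A.lo+B.lo = [-11.8-2.5, -1.1-2.5, 8.1-2.5] = [-14.300,-3.600,5.600]
hi = A.hi+B.hi = [19.8+2.5, 30.5+2.5, 25.2+2.5] = [22.300,33.000,27.700]
diag = √(36.6²+36.6²+22.1²) = √3167.53 = 56.281


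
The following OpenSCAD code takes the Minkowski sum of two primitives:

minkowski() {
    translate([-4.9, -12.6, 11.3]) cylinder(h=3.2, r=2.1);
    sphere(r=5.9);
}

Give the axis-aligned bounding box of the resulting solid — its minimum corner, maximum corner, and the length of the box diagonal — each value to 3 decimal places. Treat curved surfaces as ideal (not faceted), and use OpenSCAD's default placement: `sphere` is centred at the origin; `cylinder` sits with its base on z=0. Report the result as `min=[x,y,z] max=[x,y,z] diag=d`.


min=[-12.900,-20.600,5.400] max=[3.100,-4.600,20.400] diag=27.148

A = translate([-4.9, -12.6, 11.3]) cylinder(h=3.2, r=2.1) → bbox [-7,-14.7,11.3] .. [-2.8,-10.5,14.5]
B = sphere(r=5.9) → bbox [-5.9,-5.9,-5.9] .. [5.9,5.9,5.9]
lo = A.lo+B.lo = [-7-5.9, -14.7-5.9, 11.3-5.9] = [-12.900,-20.600,5.400]
hi = A.hi+B.hi = [-2.8+5.9, -10.5+5.9, 14.5+5.9] = [3.100,-4.600,20.400]
diag = √(16²+16²+15²) = √737 = 27.148


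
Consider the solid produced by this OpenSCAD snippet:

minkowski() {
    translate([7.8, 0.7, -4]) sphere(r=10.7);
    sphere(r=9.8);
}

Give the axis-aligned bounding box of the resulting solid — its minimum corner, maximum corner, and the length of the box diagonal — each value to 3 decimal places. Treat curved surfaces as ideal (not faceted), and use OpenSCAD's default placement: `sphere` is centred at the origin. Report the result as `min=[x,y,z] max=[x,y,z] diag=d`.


A = translate([7.8, 0.7, -4]) sphere(r=10.7) → bbox [-2.9,-10,-14.7] .. [18.5,11.4,6.7]
B = sphere(r=9.8) → bbox [-9.8,-9.8,-9.8] .. [9.8,9.8,9.8]
lo = A.lo+B.lo = [-2.9-9.8, -10-9.8, -14.7-9.8] = [-12.700,-19.800,-24.500]
hi = A.hi+B.hi = [18.5+9.8, 11.4+9.8, 6.7+9.8] = [28.300,21.200,16.500]
diag = √(41²+41²+41²) = √5043 = 71.014

min=[-12.700,-19.800,-24.500] max=[28.300,21.200,16.500] diag=71.014


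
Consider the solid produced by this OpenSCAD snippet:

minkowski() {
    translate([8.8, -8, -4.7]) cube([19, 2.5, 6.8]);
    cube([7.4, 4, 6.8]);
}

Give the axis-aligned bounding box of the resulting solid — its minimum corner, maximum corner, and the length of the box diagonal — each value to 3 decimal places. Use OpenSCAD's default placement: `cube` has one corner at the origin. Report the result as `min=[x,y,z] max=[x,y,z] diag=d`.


A = translate([8.8, -8, -4.7]) cube([19, 2.5, 6.8]) → bbox [8.8,-8,-4.7] .. [27.8,-5.5,2.1]
B = cube([7.4, 4, 6.8]) → bbox [0,0,0] .. [7.4,4,6.8]
lo = A.lo+B.lo = [8.8+0, -8+0, -4.7+0] = [8.800,-8.000,-4.700]
hi = A.hi+B.hi = [27.8+7.4, -5.5+4, 2.1+6.8] = [35.200,-1.500,8.900]
diag = √(26.4²+6.5²+13.6²) = √924.17 = 30.400

min=[8.800,-8.000,-4.700] max=[35.200,-1.500,8.900] diag=30.400


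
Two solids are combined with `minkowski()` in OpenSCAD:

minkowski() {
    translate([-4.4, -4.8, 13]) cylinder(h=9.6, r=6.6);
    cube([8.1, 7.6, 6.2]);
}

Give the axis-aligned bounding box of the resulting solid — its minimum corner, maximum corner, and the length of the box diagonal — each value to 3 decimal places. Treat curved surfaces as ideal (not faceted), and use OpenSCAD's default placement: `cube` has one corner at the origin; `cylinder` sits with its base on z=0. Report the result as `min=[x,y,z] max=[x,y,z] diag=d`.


min=[-11.000,-11.400,13.000] max=[10.300,9.400,28.800] diag=33.704

A = translate([-4.4, -4.8, 13]) cylinder(h=9.6, r=6.6) → bbox [-11,-11.4,13] .. [2.2,1.8,22.6]
B = cube([8.1, 7.6, 6.2]) → bbox [0,0,0] .. [8.1,7.6,6.2]
lo = A.lo+B.lo = [-11+0, -11.4+0, 13+0] = [-11.000,-11.400,13.000]
hi = A.hi+B.hi = [2.2+8.1, 1.8+7.6, 22.6+6.2] = [10.300,9.400,28.800]
diag = √(21.3²+20.8²+15.8²) = √1135.97 = 33.704


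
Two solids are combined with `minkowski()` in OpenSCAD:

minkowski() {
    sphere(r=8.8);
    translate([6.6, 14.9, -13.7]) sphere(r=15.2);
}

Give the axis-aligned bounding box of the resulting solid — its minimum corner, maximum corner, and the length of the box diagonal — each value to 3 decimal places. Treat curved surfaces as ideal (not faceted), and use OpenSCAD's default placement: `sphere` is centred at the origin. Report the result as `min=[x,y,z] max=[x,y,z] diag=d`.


min=[-17.400,-9.100,-37.700] max=[30.600,38.900,10.300] diag=83.138

A = translate([6.6, 14.9, -13.7]) sphere(r=15.2) → bbox [-8.6,-0.3,-28.9] .. [21.8,30.1,1.5]
B = sphere(r=8.8) → bbox [-8.8,-8.8,-8.8] .. [8.8,8.8,8.8]
lo = A.lo+B.lo = [-8.6-8.8, -0.3-8.8, -28.9-8.8] = [-17.400,-9.100,-37.700]
hi = A.hi+B.hi = [21.8+8.8, 30.1+8.8, 1.5+8.8] = [30.600,38.900,10.300]
diag = √(48²+48²+48²) = √6912 = 83.138


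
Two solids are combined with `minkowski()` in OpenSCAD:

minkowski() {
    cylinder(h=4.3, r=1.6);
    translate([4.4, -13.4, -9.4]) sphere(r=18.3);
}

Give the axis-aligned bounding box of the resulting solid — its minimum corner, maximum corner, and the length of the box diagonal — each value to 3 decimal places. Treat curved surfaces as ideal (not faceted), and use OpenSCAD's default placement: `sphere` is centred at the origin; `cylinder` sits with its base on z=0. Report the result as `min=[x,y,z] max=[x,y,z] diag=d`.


A = translate([4.4, -13.4, -9.4]) sphere(r=18.3) → bbox [-13.9,-31.7,-27.7] .. [22.7,4.9,8.9]
B = cylinder(h=4.3, r=1.6) → bbox [-1.6,-1.6,0] .. [1.6,1.6,4.3]
lo = A.lo+B.lo = [-13.9-1.6, -31.7-1.6, -27.7+0] = [-15.500,-33.300,-27.700]
hi = A.hi+B.hi = [22.7+1.6, 4.9+1.6, 8.9+4.3] = [24.300,6.500,13.200]
diag = √(39.8²+39.8²+40.9²) = √4840.89 = 69.577

min=[-15.500,-33.300,-27.700] max=[24.300,6.500,13.200] diag=69.577


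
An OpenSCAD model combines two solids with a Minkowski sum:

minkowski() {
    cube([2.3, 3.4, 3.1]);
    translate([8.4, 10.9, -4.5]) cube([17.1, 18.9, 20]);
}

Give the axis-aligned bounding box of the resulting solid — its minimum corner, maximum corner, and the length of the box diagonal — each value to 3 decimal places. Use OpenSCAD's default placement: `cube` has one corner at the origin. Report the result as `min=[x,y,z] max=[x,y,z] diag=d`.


A = translate([8.4, 10.9, -4.5]) cube([17.1, 18.9, 20]) → bbox [8.4,10.9,-4.5] .. [25.5,29.8,15.5]
B = cube([2.3, 3.4, 3.1]) → bbox [0,0,0] .. [2.3,3.4,3.1]
lo = A.lo+B.lo = [8.4+0, 10.9+0, -4.5+0] = [8.400,10.900,-4.500]
hi = A.hi+B.hi = [25.5+2.3, 29.8+3.4, 15.5+3.1] = [27.800,33.200,18.600]
diag = √(19.4²+22.3²+23.1²) = √1407.26 = 37.513

min=[8.400,10.900,-4.500] max=[27.800,33.200,18.600] diag=37.513


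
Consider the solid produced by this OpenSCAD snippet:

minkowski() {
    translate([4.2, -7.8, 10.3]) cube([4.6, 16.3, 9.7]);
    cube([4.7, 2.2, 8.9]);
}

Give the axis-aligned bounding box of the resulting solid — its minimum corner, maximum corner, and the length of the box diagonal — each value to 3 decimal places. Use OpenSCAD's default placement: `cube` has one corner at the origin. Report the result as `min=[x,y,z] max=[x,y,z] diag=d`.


min=[4.200,-7.800,10.300] max=[13.500,10.700,28.900] diag=27.833

A = translate([4.2, -7.8, 10.3]) cube([4.6, 16.3, 9.7]) → bbox [4.2,-7.8,10.3] .. [8.8,8.5,20]
B = cube([4.7, 2.2, 8.9]) → bbox [0,0,0] .. [4.7,2.2,8.9]
lo = A.lo+B.lo = [4.2+0, -7.8+0, 10.3+0] = [4.200,-7.800,10.300]
hi = A.hi+B.hi = [8.8+4.7, 8.5+2.2, 20+8.9] = [13.500,10.700,28.900]
diag = √(9.3²+18.5²+18.6²) = √774.7 = 27.833


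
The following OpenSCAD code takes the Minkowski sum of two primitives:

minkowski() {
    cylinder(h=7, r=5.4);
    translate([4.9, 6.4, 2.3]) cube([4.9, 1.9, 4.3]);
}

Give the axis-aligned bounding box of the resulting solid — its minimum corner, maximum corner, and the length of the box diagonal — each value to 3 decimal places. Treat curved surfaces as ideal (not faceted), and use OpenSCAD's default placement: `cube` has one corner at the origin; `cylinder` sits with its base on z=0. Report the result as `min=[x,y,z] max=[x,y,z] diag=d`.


A = translate([4.9, 6.4, 2.3]) cube([4.9, 1.9, 4.3]) → bbox [4.9,6.4,2.3] .. [9.8,8.3,6.6]
B = cylinder(h=7, r=5.4) → bbox [-5.4,-5.4,0] .. [5.4,5.4,7]
lo = A.lo+B.lo = [4.9-5.4, 6.4-5.4, 2.3+0] = [-0.500,1.000,2.300]
hi = A.hi+B.hi = [9.8+5.4, 8.3+5.4, 6.6+7] = [15.200,13.700,13.600]
diag = √(15.7²+12.7²+11.3²) = √535.47 = 23.140

min=[-0.500,1.000,2.300] max=[15.200,13.700,13.600] diag=23.140


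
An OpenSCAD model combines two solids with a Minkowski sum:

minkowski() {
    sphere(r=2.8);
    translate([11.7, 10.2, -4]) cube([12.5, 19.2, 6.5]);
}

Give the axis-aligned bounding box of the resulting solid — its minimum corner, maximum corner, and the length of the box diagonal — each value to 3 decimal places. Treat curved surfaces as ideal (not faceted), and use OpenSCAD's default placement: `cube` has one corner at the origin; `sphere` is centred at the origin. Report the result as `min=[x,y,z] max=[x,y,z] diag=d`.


min=[8.900,7.400,-6.800] max=[27.000,32.200,5.300] diag=33.001

A = translate([11.7, 10.2, -4]) cube([12.5, 19.2, 6.5]) → bbox [11.7,10.2,-4] .. [24.2,29.4,2.5]
B = sphere(r=2.8) → bbox [-2.8,-2.8,-2.8] .. [2.8,2.8,2.8]
lo = A.lo+B.lo = [11.7-2.8, 10.2-2.8, -4-2.8] = [8.900,7.400,-6.800]
hi = A.hi+B.hi = [24.2+2.8, 29.4+2.8, 2.5+2.8] = [27.000,32.200,5.300]
diag = √(18.1²+24.8²+12.1²) = √1089.06 = 33.001


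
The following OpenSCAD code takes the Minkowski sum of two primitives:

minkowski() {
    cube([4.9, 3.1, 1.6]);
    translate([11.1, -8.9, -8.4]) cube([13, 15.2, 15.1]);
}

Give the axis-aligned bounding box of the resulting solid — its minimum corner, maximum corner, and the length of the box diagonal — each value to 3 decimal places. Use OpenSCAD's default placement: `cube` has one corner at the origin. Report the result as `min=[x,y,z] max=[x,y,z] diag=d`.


min=[11.100,-8.900,-8.400] max=[29.000,9.400,8.300] diag=30.565

A = translate([11.1, -8.9, -8.4]) cube([13, 15.2, 15.1]) → bbox [11.1,-8.9,-8.4] .. [24.1,6.3,6.7]
B = cube([4.9, 3.1, 1.6]) → bbox [0,0,0] .. [4.9,3.1,1.6]
lo = A.lo+B.lo = [11.1+0, -8.9+0, -8.4+0] = [11.100,-8.900,-8.400]
hi = A.hi+B.hi = [24.1+4.9, 6.3+3.1, 6.7+1.6] = [29.000,9.400,8.300]
diag = √(17.9²+18.3²+16.7²) = √934.19 = 30.565


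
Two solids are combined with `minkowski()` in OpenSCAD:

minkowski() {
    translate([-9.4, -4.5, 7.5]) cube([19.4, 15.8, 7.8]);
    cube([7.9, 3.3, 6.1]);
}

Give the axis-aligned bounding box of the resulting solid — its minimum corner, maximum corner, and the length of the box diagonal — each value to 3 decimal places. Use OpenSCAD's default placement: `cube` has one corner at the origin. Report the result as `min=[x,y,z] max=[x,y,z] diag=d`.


A = translate([-9.4, -4.5, 7.5]) cube([19.4, 15.8, 7.8]) → bbox [-9.4,-4.5,7.5] .. [10,11.3,15.3]
B = cube([7.9, 3.3, 6.1]) → bbox [0,0,0] .. [7.9,3.3,6.1]
lo = A.lo+B.lo = [-9.4+0, -4.5+0, 7.5+0] = [-9.400,-4.500,7.500]
hi = A.hi+B.hi = [10+7.9, 11.3+3.3, 15.3+6.1] = [17.900,14.600,21.400]
diag = √(27.3²+19.1²+13.9²) = √1303.31 = 36.101

min=[-9.400,-4.500,7.500] max=[17.900,14.600,21.400] diag=36.101


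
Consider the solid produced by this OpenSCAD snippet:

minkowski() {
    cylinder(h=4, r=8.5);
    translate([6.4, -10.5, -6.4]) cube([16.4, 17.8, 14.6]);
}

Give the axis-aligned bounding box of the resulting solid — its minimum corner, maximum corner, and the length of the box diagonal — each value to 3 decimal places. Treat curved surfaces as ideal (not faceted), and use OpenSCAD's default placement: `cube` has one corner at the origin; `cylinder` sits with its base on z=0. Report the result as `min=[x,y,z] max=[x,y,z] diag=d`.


min=[-2.100,-19.000,-6.400] max=[31.300,15.800,12.200] diag=51.697

A = translate([6.4, -10.5, -6.4]) cube([16.4, 17.8, 14.6]) → bbox [6.4,-10.5,-6.4] .. [22.8,7.3,8.2]
B = cylinder(h=4, r=8.5) → bbox [-8.5,-8.5,0] .. [8.5,8.5,4]
lo = A.lo+B.lo = [6.4-8.5, -10.5-8.5, -6.4+0] = [-2.100,-19.000,-6.400]
hi = A.hi+B.hi = [22.8+8.5, 7.3+8.5, 8.2+4] = [31.300,15.800,12.200]
diag = √(33.4²+34.8²+18.6²) = √2672.56 = 51.697


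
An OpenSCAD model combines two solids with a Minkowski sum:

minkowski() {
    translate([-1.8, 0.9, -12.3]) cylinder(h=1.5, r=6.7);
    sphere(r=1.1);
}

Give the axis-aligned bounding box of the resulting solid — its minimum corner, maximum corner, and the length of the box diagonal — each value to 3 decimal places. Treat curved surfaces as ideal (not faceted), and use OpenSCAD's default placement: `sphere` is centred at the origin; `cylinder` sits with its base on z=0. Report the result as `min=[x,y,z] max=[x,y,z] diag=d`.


A = translate([-1.8, 0.9, -12.3]) cylinder(h=1.5, r=6.7) → bbox [-8.5,-5.8,-12.3] .. [4.9,7.6,-10.8]
B = sphere(r=1.1) → bbox [-1.1,-1.1,-1.1] .. [1.1,1.1,1.1]
lo = A.lo+B.lo = [-8.5-1.1, -5.8-1.1, -12.3-1.1] = [-9.600,-6.900,-13.400]
hi = A.hi+B.hi = [4.9+1.1, 7.6+1.1, -10.8+1.1] = [6.000,8.700,-9.700]
diag = √(15.6²+15.6²+3.7²) = √500.41 = 22.370

min=[-9.600,-6.900,-13.400] max=[6.000,8.700,-9.700] diag=22.370


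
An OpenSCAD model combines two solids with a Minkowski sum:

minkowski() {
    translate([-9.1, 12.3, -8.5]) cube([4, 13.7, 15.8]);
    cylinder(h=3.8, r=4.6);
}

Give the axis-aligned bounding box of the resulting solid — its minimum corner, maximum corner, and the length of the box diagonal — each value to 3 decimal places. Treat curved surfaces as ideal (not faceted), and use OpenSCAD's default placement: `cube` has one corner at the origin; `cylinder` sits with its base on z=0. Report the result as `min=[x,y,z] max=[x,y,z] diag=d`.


min=[-13.700,7.700,-8.500] max=[-0.500,30.600,11.100] diag=32.906

A = translate([-9.1, 12.3, -8.5]) cube([4, 13.7, 15.8]) → bbox [-9.1,12.3,-8.5] .. [-5.1,26,7.3]
B = cylinder(h=3.8, r=4.6) → bbox [-4.6,-4.6,0] .. [4.6,4.6,3.8]
lo = A.lo+B.lo = [-9.1-4.6, 12.3-4.6, -8.5+0] = [-13.700,7.700,-8.500]
hi = A.hi+B.hi = [-5.1+4.6, 26+4.6, 7.3+3.8] = [-0.500,30.600,11.100]
diag = √(13.2²+22.9²+19.6²) = √1082.81 = 32.906


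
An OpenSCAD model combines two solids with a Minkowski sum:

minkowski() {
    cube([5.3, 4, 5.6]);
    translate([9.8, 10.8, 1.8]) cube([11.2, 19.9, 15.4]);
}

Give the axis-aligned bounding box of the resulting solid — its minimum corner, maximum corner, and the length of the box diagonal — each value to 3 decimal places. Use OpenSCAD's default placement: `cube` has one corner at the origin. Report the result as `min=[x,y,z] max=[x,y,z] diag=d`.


min=[9.800,10.800,1.800] max=[26.300,34.700,22.800] diag=35.839

A = translate([9.8, 10.8, 1.8]) cube([11.2, 19.9, 15.4]) → bbox [9.8,10.8,1.8] .. [21,30.7,17.2]
B = cube([5.3, 4, 5.6]) → bbox [0,0,0] .. [5.3,4,5.6]
lo = A.lo+B.lo = [9.8+0, 10.8+0, 1.8+0] = [9.800,10.800,1.800]
hi = A.hi+B.hi = [21+5.3, 30.7+4, 17.2+5.6] = [26.300,34.700,22.800]
diag = √(16.5²+23.9²+21²) = √1284.46 = 35.839


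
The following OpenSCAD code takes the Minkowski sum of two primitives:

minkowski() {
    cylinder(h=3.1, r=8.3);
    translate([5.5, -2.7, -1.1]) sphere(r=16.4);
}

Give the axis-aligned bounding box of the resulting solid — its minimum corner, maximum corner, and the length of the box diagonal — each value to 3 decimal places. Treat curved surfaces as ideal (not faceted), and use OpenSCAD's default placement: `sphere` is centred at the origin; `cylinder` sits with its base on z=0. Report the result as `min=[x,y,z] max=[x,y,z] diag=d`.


A = translate([5.5, -2.7, -1.1]) sphere(r=16.4) → bbox [-10.9,-19.1,-17.5] .. [21.9,13.7,15.3]
B = cylinder(h=3.1, r=8.3) → bbox [-8.3,-8.3,0] .. [8.3,8.3,3.1]
lo = A.lo+B.lo = [-10.9-8.3, -19.1-8.3, -17.5+0] = [-19.200,-27.400,-17.500]
hi = A.hi+B.hi = [21.9+8.3, 13.7+8.3, 15.3+3.1] = [30.200,22.000,18.400]
diag = √(49.4²+49.4²+35.9²) = √6169.53 = 78.546

min=[-19.200,-27.400,-17.500] max=[30.200,22.000,18.400] diag=78.546


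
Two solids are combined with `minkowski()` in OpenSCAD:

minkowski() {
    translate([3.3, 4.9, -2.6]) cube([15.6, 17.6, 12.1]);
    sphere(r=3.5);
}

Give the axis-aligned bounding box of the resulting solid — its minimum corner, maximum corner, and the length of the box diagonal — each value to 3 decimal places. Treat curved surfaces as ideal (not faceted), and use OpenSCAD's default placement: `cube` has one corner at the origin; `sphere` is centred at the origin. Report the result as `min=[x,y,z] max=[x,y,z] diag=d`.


A = translate([3.3, 4.9, -2.6]) cube([15.6, 17.6, 12.1]) → bbox [3.3,4.9,-2.6] .. [18.9,22.5,9.5]
B = sphere(r=3.5) → bbox [-3.5,-3.5,-3.5] .. [3.5,3.5,3.5]
lo = A.lo+B.lo = [3.3-3.5, 4.9-3.5, -2.6-3.5] = [-0.200,1.400,-6.100]
hi = A.hi+B.hi = [18.9+3.5, 22.5+3.5, 9.5+3.5] = [22.400,26.000,13.000]
diag = √(22.6²+24.6²+19.1²) = √1480.73 = 38.480

min=[-0.200,1.400,-6.100] max=[22.400,26.000,13.000] diag=38.480


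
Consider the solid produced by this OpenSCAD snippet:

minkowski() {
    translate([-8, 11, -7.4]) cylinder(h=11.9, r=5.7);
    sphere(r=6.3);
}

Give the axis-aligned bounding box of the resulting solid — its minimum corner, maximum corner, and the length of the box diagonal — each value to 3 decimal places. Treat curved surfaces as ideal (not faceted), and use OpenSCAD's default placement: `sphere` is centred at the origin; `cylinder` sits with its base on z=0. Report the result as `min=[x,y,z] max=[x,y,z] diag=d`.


min=[-20.000,-1.000,-13.700] max=[4.000,23.000,10.800] diag=41.860

A = translate([-8, 11, -7.4]) cylinder(h=11.9, r=5.7) → bbox [-13.7,5.3,-7.4] .. [-2.3,16.7,4.5]
B = sphere(r=6.3) → bbox [-6.3,-6.3,-6.3] .. [6.3,6.3,6.3]
lo = A.lo+B.lo = [-13.7-6.3, 5.3-6.3, -7.4-6.3] = [-20.000,-1.000,-13.700]
hi = A.hi+B.hi = [-2.3+6.3, 16.7+6.3, 4.5+6.3] = [4.000,23.000,10.800]
diag = √(24²+24²+24.5²) = √1752.25 = 41.860


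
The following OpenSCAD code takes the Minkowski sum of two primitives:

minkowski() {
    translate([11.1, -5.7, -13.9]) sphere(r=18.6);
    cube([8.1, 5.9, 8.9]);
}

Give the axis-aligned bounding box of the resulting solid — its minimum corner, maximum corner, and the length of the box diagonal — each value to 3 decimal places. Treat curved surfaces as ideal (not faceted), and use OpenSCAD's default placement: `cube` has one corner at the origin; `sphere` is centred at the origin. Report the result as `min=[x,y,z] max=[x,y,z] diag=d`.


A = translate([11.1, -5.7, -13.9]) sphere(r=18.6) → bbox [-7.5,-24.3,-32.5] .. [29.7,12.9,4.7]
B = cube([8.1, 5.9, 8.9]) → bbox [0,0,0] .. [8.1,5.9,8.9]
lo = A.lo+B.lo = [-7.5+0, -24.3+0, -32.5+0] = [-7.500,-24.300,-32.500]
hi = A.hi+B.hi = [29.7+8.1, 12.9+5.9, 4.7+8.9] = [37.800,18.800,13.600]
diag = √(45.3²+43.1²+46.1²) = √6034.91 = 77.685

min=[-7.500,-24.300,-32.500] max=[37.800,18.800,13.600] diag=77.685


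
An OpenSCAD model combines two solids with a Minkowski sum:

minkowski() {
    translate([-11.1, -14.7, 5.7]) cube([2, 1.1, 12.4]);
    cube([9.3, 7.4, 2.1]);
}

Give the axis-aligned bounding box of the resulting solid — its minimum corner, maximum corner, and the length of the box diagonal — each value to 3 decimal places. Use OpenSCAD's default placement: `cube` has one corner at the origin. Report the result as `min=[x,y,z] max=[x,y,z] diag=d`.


min=[-11.100,-14.700,5.700] max=[0.200,-6.200,20.200] diag=20.253

A = translate([-11.1, -14.7, 5.7]) cube([2, 1.1, 12.4]) → bbox [-11.1,-14.7,5.7] .. [-9.1,-13.6,18.1]
B = cube([9.3, 7.4, 2.1]) → bbox [0,0,0] .. [9.3,7.4,2.1]
lo = A.lo+B.lo = [-11.1+0, -14.7+0, 5.7+0] = [-11.100,-14.700,5.700]
hi = A.hi+B.hi = [-9.1+9.3, -13.6+7.4, 18.1+2.1] = [0.200,-6.200,20.200]
diag = √(11.3²+8.5²+14.5²) = √410.19 = 20.253


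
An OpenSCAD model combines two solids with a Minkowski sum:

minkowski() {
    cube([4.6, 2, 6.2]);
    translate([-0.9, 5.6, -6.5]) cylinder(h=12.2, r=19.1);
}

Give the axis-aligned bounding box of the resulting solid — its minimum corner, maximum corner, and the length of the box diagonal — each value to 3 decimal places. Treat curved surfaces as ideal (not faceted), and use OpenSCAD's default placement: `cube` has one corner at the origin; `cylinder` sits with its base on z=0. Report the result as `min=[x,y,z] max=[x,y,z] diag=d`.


A = translate([-0.9, 5.6, -6.5]) cylinder(h=12.2, r=19.1) → bbox [-20,-13.5,-6.5] .. [18.2,24.7,5.7]
B = cube([4.6, 2, 6.2]) → bbox [0,0,0] .. [4.6,2,6.2]
lo = A.lo+B.lo = [-20+0, -13.5+0, -6.5+0] = [-20.000,-13.500,-6.500]
hi = A.hi+B.hi = [18.2+4.6, 24.7+2, 5.7+6.2] = [22.800,26.700,11.900]
diag = √(42.8²+40.2²+18.4²) = √3786.44 = 61.534

min=[-20.000,-13.500,-6.500] max=[22.800,26.700,11.900] diag=61.534


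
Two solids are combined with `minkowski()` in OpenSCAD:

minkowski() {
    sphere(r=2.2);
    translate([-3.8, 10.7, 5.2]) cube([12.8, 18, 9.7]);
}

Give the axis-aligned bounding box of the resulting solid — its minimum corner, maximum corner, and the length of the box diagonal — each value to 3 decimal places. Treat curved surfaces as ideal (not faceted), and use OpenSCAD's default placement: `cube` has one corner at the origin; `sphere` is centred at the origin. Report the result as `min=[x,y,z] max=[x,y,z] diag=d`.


A = translate([-3.8, 10.7, 5.2]) cube([12.8, 18, 9.7]) → bbox [-3.8,10.7,5.2] .. [9,28.7,14.9]
B = sphere(r=2.2) → bbox [-2.2,-2.2,-2.2] .. [2.2,2.2,2.2]
lo = A.lo+B.lo = [-3.8-2.2, 10.7-2.2, 5.2-2.2] = [-6.000,8.500,3.000]
hi = A.hi+B.hi = [9+2.2, 28.7+2.2, 14.9+2.2] = [11.200,30.900,17.100]
diag = √(17.2²+22.4²+14.1²) = √996.41 = 31.566

min=[-6.000,8.500,3.000] max=[11.200,30.900,17.100] diag=31.566


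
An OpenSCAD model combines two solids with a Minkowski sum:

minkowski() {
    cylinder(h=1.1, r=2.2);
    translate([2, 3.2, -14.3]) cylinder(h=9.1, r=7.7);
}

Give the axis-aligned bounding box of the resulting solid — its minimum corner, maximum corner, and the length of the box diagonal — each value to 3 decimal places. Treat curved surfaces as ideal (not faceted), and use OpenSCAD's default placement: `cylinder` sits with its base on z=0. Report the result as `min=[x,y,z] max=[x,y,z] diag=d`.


A = translate([2, 3.2, -14.3]) cylinder(h=9.1, r=7.7) → bbox [-5.7,-4.5,-14.3] .. [9.7,10.9,-5.2]
B = cylinder(h=1.1, r=2.2) → bbox [-2.2,-2.2,0] .. [2.2,2.2,1.1]
lo = A.lo+B.lo = [-5.7-2.2, -4.5-2.2, -14.3+0] = [-7.900,-6.700,-14.300]
hi = A.hi+B.hi = [9.7+2.2, 10.9+2.2, -5.2+1.1] = [11.900,13.100,-4.100]
diag = √(19.8²+19.8²+10.2²) = √888.12 = 29.801

min=[-7.900,-6.700,-14.300] max=[11.900,13.100,-4.100] diag=29.801


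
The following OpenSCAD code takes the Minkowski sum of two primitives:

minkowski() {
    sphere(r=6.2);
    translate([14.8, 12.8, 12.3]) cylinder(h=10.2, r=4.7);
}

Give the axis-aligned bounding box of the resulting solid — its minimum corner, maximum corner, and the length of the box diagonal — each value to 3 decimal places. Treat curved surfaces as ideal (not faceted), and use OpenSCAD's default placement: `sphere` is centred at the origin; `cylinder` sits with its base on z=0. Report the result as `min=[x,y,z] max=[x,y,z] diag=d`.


A = translate([14.8, 12.8, 12.3]) cylinder(h=10.2, r=4.7) → bbox [10.1,8.1,12.3] .. [19.5,17.5,22.5]
B = sphere(r=6.2) → bbox [-6.2,-6.2,-6.2] .. [6.2,6.2,6.2]
lo = A.lo+B.lo = [10.1-6.2, 8.1-6.2, 12.3-6.2] = [3.900,1.900,6.100]
hi = A.hi+B.hi = [19.5+6.2, 17.5+6.2, 22.5+6.2] = [25.700,23.700,28.700]
diag = √(21.8²+21.8²+22.6²) = √1461.24 = 38.226

min=[3.900,1.900,6.100] max=[25.700,23.700,28.700] diag=38.226


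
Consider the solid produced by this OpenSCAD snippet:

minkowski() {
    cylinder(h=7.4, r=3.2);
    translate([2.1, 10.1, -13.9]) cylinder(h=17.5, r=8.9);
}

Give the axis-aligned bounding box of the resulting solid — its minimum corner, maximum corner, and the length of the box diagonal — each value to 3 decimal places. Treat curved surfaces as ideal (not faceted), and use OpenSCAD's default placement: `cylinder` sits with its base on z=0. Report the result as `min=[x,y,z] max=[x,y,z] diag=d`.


A = translate([2.1, 10.1, -13.9]) cylinder(h=17.5, r=8.9) → bbox [-6.8,1.2,-13.9] .. [11,19,3.6]
B = cylinder(h=7.4, r=3.2) → bbox [-3.2,-3.2,0] .. [3.2,3.2,7.4]
lo = A.lo+B.lo = [-6.8-3.2, 1.2-3.2, -13.9+0] = [-10.000,-2.000,-13.900]
hi = A.hi+B.hi = [11+3.2, 19+3.2, 3.6+7.4] = [14.200,22.200,11.000]
diag = √(24.2²+24.2²+24.9²) = √1791.29 = 42.324

min=[-10.000,-2.000,-13.900] max=[14.200,22.200,11.000] diag=42.324


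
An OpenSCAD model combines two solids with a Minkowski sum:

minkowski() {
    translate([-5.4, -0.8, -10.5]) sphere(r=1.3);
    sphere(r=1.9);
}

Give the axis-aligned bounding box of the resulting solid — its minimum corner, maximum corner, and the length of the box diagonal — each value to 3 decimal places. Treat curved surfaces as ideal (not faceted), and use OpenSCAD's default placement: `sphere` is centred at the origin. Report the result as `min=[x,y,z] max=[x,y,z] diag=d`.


A = translate([-5.4, -0.8, -10.5]) sphere(r=1.3) → bbox [-6.7,-2.1,-11.8] .. [-4.1,0.5,-9.2]
B = sphere(r=1.9) → bbox [-1.9,-1.9,-1.9] .. [1.9,1.9,1.9]
lo = A.lo+B.lo = [-6.7-1.9, -2.1-1.9, -11.8-1.9] = [-8.600,-4.000,-13.700]
hi = A.hi+B.hi = [-4.1+1.9, 0.5+1.9, -9.2+1.9] = [-2.200,2.400,-7.300]
diag = √(6.4²+6.4²+6.4²) = √122.88 = 11.085

min=[-8.600,-4.000,-13.700] max=[-2.200,2.400,-7.300] diag=11.085


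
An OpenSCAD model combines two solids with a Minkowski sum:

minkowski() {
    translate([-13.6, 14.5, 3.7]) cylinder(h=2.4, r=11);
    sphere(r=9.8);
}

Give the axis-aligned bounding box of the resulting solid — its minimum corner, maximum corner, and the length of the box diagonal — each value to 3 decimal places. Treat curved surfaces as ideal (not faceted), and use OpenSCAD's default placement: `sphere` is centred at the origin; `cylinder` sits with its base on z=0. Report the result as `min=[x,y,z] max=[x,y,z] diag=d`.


min=[-34.400,-6.300,-6.100] max=[7.200,35.300,15.900] diag=62.810

A = translate([-13.6, 14.5, 3.7]) cylinder(h=2.4, r=11) → bbox [-24.6,3.5,3.7] .. [-2.6,25.5,6.1]
B = sphere(r=9.8) → bbox [-9.8,-9.8,-9.8] .. [9.8,9.8,9.8]
lo = A.lo+B.lo = [-24.6-9.8, 3.5-9.8, 3.7-9.8] = [-34.400,-6.300,-6.100]
hi = A.hi+B.hi = [-2.6+9.8, 25.5+9.8, 6.1+9.8] = [7.200,35.300,15.900]
diag = √(41.6²+41.6²+22²) = √3945.12 = 62.810


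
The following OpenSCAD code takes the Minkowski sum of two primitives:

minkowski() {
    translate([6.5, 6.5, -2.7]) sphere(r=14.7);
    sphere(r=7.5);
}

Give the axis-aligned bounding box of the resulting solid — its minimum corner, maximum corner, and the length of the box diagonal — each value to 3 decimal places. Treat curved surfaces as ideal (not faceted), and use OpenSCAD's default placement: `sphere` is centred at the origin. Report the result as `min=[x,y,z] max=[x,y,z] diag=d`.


min=[-15.700,-15.700,-24.900] max=[28.700,28.700,19.500] diag=76.903

A = translate([6.5, 6.5, -2.7]) sphere(r=14.7) → bbox [-8.2,-8.2,-17.4] .. [21.2,21.2,12]
B = sphere(r=7.5) → bbox [-7.5,-7.5,-7.5] .. [7.5,7.5,7.5]
lo = A.lo+B.lo = [-8.2-7.5, -8.2-7.5, -17.4-7.5] = [-15.700,-15.700,-24.900]
hi = A.hi+B.hi = [21.2+7.5, 21.2+7.5, 12+7.5] = [28.700,28.700,19.500]
diag = √(44.4²+44.4²+44.4²) = √5914.08 = 76.903


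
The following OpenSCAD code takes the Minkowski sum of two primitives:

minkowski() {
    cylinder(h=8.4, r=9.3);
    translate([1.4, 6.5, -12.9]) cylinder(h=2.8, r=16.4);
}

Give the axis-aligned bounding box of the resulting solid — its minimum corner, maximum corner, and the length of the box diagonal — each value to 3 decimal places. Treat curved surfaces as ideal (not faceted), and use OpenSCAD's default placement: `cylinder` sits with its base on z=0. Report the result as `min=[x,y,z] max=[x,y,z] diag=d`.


min=[-24.300,-19.200,-12.900] max=[27.100,32.200,-1.700] diag=73.548

A = translate([1.4, 6.5, -12.9]) cylinder(h=2.8, r=16.4) → bbox [-15,-9.9,-12.9] .. [17.8,22.9,-10.1]
B = cylinder(h=8.4, r=9.3) → bbox [-9.3,-9.3,0] .. [9.3,9.3,8.4]
lo = A.lo+B.lo = [-15-9.3, -9.9-9.3, -12.9+0] = [-24.300,-19.200,-12.900]
hi = A.hi+B.hi = [17.8+9.3, 22.9+9.3, -10.1+8.4] = [27.100,32.200,-1.700]
diag = √(51.4²+51.4²+11.2²) = √5409.36 = 73.548


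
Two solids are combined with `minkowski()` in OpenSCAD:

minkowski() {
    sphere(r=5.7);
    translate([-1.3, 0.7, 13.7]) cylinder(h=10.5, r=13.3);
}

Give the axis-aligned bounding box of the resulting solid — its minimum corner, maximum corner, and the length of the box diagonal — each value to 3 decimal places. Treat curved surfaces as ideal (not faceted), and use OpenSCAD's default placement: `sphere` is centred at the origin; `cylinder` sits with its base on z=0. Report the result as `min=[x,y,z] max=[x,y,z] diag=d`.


A = translate([-1.3, 0.7, 13.7]) cylinder(h=10.5, r=13.3) → bbox [-14.6,-12.6,13.7] .. [12,14,24.2]
B = sphere(r=5.7) → bbox [-5.7,-5.7,-5.7] .. [5.7,5.7,5.7]
lo = A.lo+B.lo = [-14.6-5.7, -12.6-5.7, 13.7-5.7] = [-20.300,-18.300,8.000]
hi = A.hi+B.hi = [12+5.7, 14+5.7, 24.2+5.7] = [17.700,19.700,29.900]
diag = √(38²+38²+21.9²) = √3367.61 = 58.031

min=[-20.300,-18.300,8.000] max=[17.700,19.700,29.900] diag=58.031


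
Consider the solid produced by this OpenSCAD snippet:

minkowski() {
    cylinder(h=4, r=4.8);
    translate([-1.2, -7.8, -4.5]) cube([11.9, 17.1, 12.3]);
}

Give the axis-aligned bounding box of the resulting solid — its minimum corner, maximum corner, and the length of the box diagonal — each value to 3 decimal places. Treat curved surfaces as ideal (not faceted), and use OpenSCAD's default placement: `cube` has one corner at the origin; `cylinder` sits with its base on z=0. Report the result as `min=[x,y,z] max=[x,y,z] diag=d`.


A = translate([-1.2, -7.8, -4.5]) cube([11.9, 17.1, 12.3]) → bbox [-1.2,-7.8,-4.5] .. [10.7,9.3,7.8]
B = cylinder(h=4, r=4.8) → bbox [-4.8,-4.8,0] .. [4.8,4.8,4]
lo = A.lo+B.lo = [-1.2-4.8, -7.8-4.8, -4.5+0] = [-6.000,-12.600,-4.500]
hi = A.hi+B.hi = [10.7+4.8, 9.3+4.8, 7.8+4] = [15.500,14.100,11.800]
diag = √(21.5²+26.7²+16.3²) = √1440.83 = 37.958

min=[-6.000,-12.600,-4.500] max=[15.500,14.100,11.800] diag=37.958


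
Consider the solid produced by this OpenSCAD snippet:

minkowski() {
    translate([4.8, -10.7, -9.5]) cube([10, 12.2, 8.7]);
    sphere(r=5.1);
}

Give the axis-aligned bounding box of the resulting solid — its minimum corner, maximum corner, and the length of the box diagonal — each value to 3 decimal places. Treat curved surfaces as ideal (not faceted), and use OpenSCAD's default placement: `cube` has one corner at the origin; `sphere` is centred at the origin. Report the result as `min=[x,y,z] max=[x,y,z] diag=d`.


min=[-0.300,-15.800,-14.600] max=[19.900,6.600,4.300] diag=35.595

A = translate([4.8, -10.7, -9.5]) cube([10, 12.2, 8.7]) → bbox [4.8,-10.7,-9.5] .. [14.8,1.5,-0.8]
B = sphere(r=5.1) → bbox [-5.1,-5.1,-5.1] .. [5.1,5.1,5.1]
lo = A.lo+B.lo = [4.8-5.1, -10.7-5.1, -9.5-5.1] = [-0.300,-15.800,-14.600]
hi = A.hi+B.hi = [14.8+5.1, 1.5+5.1, -0.8+5.1] = [19.900,6.600,4.300]
diag = √(20.2²+22.4²+18.9²) = √1267.01 = 35.595


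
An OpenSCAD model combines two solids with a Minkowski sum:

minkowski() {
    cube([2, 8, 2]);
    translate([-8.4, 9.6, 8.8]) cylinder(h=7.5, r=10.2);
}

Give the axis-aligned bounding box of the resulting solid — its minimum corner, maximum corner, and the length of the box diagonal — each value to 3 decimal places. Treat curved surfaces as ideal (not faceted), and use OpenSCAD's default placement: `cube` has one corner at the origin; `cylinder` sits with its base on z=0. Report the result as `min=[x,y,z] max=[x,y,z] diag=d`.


min=[-18.600,-0.600,8.800] max=[3.800,27.800,18.300] diag=37.397

A = translate([-8.4, 9.6, 8.8]) cylinder(h=7.5, r=10.2) → bbox [-18.6,-0.6,8.8] .. [1.8,19.8,16.3]
B = cube([2, 8, 2]) → bbox [0,0,0] .. [2,8,2]
lo = A.lo+B.lo = [-18.6+0, -0.6+0, 8.8+0] = [-18.600,-0.600,8.800]
hi = A.hi+B.hi = [1.8+2, 19.8+8, 16.3+2] = [3.800,27.800,18.300]
diag = √(22.4²+28.4²+9.5²) = √1398.57 = 37.397
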